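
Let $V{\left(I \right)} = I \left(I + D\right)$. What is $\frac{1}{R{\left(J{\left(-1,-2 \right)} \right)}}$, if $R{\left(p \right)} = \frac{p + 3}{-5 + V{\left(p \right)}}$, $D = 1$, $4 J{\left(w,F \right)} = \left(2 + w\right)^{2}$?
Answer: $- \frac{75}{52} \approx -1.4423$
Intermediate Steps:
$J{\left(w,F \right)} = \frac{\left(2 + w\right)^{2}}{4}$
$V{\left(I \right)} = I \left(1 + I\right)$ ($V{\left(I \right)} = I \left(I + 1\right) = I \left(1 + I\right)$)
$R{\left(p \right)} = \frac{3 + p}{-5 + p \left(1 + p\right)}$ ($R{\left(p \right)} = \frac{p + 3}{-5 + p \left(1 + p\right)} = \frac{3 + p}{-5 + p \left(1 + p\right)}$)
$\frac{1}{R{\left(J{\left(-1,-2 \right)} \right)}} = \frac{1}{\frac{1}{-5 + \frac{\left(2 - 1\right)^{2}}{4} \left(1 + \frac{\left(2 - 1\right)^{2}}{4}\right)} \left(3 + \frac{\left(2 - 1\right)^{2}}{4}\right)} = \frac{1}{\frac{1}{-5 + \frac{1^{2}}{4} \left(1 + \frac{1^{2}}{4}\right)} \left(3 + \frac{1^{2}}{4}\right)} = \frac{1}{\frac{1}{-5 + \frac{1}{4} \cdot 1 \left(1 + \frac{1}{4} \cdot 1\right)} \left(3 + \frac{1}{4} \cdot 1\right)} = \frac{1}{\frac{1}{-5 + \frac{1 + \frac{1}{4}}{4}} \left(3 + \frac{1}{4}\right)} = \frac{1}{\frac{1}{-5 + \frac{1}{4} \cdot \frac{5}{4}} \cdot \frac{13}{4}} = \frac{1}{\frac{1}{-5 + \frac{5}{16}} \cdot \frac{13}{4}} = \frac{1}{\frac{1}{- \frac{75}{16}} \cdot \frac{13}{4}} = \frac{1}{\left(- \frac{16}{75}\right) \frac{13}{4}} = \frac{1}{- \frac{52}{75}} = - \frac{75}{52}$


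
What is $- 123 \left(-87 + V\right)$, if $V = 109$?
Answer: $-2706$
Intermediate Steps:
$- 123 \left(-87 + V\right) = - 123 \left(-87 + 109\right) = \left(-123\right) 22 = -2706$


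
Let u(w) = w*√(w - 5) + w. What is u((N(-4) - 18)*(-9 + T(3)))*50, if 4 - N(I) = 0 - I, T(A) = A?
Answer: 5400 + 5400*√103 ≈ 60204.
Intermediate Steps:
N(I) = 4 + I (N(I) = 4 - (0 - I) = 4 - (-1)*I = 4 + I)
u(w) = w + w*√(-5 + w) (u(w) = w*√(-5 + w) + w = w + w*√(-5 + w))
u((N(-4) - 18)*(-9 + T(3)))*50 = ((((4 - 4) - 18)*(-9 + 3))*(1 + √(-5 + ((4 - 4) - 18)*(-9 + 3))))*50 = (((0 - 18)*(-6))*(1 + √(-5 + (0 - 18)*(-6))))*50 = ((-18*(-6))*(1 + √(-5 - 18*(-6))))*50 = (108*(1 + √(-5 + 108)))*50 = (108*(1 + √103))*50 = (108 + 108*√103)*50 = 5400 + 5400*√103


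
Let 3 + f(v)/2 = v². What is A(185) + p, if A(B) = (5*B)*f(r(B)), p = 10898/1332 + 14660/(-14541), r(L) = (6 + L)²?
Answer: 214808133384951659/87246 ≈ 2.4621e+12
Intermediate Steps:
f(v) = -6 + 2*v²
p = 625859/87246 (p = 10898*(1/1332) + 14660*(-1/14541) = 5449/666 - 14660/14541 = 625859/87246 ≈ 7.1735)
A(B) = 5*B*(-6 + 2*(6 + B)⁴) (A(B) = (5*B)*(-6 + 2*((6 + B)²)²) = (5*B)*(-6 + 2*(6 + B)⁴) = 5*B*(-6 + 2*(6 + B)⁴))
A(185) + p = 10*185*(-3 + (6 + 185)⁴) + 625859/87246 = 10*185*(-3 + 191⁴) + 625859/87246 = 10*185*(-3 + 1330863361) + 625859/87246 = 10*185*1330863358 + 625859/87246 = 2462097212300 + 625859/87246 = 214808133384951659/87246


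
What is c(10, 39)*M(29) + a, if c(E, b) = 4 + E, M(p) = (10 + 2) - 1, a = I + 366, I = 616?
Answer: 1136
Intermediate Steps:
a = 982 (a = 616 + 366 = 982)
M(p) = 11 (M(p) = 12 - 1 = 11)
c(10, 39)*M(29) + a = (4 + 10)*11 + 982 = 14*11 + 982 = 154 + 982 = 1136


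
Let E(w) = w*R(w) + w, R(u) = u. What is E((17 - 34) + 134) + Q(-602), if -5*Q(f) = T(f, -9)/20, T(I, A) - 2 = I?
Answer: 13812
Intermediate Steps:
T(I, A) = 2 + I
Q(f) = -1/50 - f/100 (Q(f) = -(2 + f)/(5*20) = -(⅒ + f/20)/5 = -1/50 - f/100)
E(w) = w + w² (E(w) = w*w + w = w² + w = w + w²)
E((17 - 34) + 134) + Q(-602) = ((17 - 34) + 134)*(1 + ((17 - 34) + 134)) + (-1/50 - 1/100*(-602)) = (-17 + 134)*(1 + (-17 + 134)) + (-1/50 + 301/50) = 117*(1 + 117) + 6 = 117*118 + 6 = 13806 + 6 = 13812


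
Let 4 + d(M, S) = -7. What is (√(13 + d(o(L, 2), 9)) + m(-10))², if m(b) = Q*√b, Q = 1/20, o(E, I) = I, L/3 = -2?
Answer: 79/40 + I*√5/5 ≈ 1.975 + 0.44721*I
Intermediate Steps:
L = -6 (L = 3*(-2) = -6)
Q = 1/20 ≈ 0.050000
d(M, S) = -11 (d(M, S) = -4 - 7 = -11)
m(b) = √b/20
(√(13 + d(o(L, 2), 9)) + m(-10))² = (√(13 - 11) + √(-10)/20)² = (√2 + (I*√10)/20)² = (√2 + I*√10/20)²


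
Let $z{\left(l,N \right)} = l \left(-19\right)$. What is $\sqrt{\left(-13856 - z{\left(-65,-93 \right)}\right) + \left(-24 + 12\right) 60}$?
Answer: $i \sqrt{15811} \approx 125.74 i$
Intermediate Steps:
$z{\left(l,N \right)} = - 19 l$
$\sqrt{\left(-13856 - z{\left(-65,-93 \right)}\right) + \left(-24 + 12\right) 60} = \sqrt{\left(-13856 - \left(-19\right) \left(-65\right)\right) + \left(-24 + 12\right) 60} = \sqrt{\left(-13856 - 1235\right) - 720} = \sqrt{-15091 - 720} = \sqrt{-15811} = i \sqrt{15811}$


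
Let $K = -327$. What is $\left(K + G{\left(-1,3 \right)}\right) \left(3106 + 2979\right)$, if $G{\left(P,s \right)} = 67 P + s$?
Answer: $-2379235$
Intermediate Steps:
$G{\left(P,s \right)} = s + 67 P$
$\left(K + G{\left(-1,3 \right)}\right) \left(3106 + 2979\right) = \left(-327 + \left(3 + 67 \left(-1\right)\right)\right) \left(3106 + 2979\right) = \left(-327 + \left(3 - 67\right)\right) 6085 = \left(-327 - 64\right) 6085 = \left(-391\right) 6085 = -2379235$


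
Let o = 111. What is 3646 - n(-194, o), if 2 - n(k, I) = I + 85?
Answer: 3840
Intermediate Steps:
n(k, I) = -83 - I (n(k, I) = 2 - (I + 85) = 2 - (85 + I) = 2 + (-85 - I) = -83 - I)
3646 - n(-194, o) = 3646 - (-83 - 1*111) = 3646 - (-83 - 111) = 3646 - 1*(-194) = 3646 + 194 = 3840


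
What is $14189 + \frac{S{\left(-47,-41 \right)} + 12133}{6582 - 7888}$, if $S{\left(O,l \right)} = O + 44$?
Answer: $\frac{9259352}{653} \approx 14180.0$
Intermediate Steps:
$S{\left(O,l \right)} = 44 + O$
$14189 + \frac{S{\left(-47,-41 \right)} + 12133}{6582 - 7888} = 14189 + \frac{\left(44 - 47\right) + 12133}{6582 - 7888} = 14189 + \frac{-3 + 12133}{-1306} = 14189 + 12130 \left(- \frac{1}{1306}\right) = 14189 - \frac{6065}{653} = \frac{9259352}{653}$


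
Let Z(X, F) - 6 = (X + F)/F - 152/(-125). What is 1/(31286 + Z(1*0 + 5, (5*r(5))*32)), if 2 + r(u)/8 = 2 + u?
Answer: 32000/1001414937 ≈ 3.1955e-5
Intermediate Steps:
r(u) = 8*u (r(u) = -16 + 8*(2 + u) = -16 + (16 + 8*u) = 8*u)
Z(X, F) = 902/125 + (F + X)/F (Z(X, F) = 6 + ((X + F)/F - 152/(-125)) = 6 + ((F + X)/F - 152*(-1/125)) = 6 + ((F + X)/F + 152/125) = 6 + (152/125 + (F + X)/F) = 902/125 + (F + X)/F)
1/(31286 + Z(1*0 + 5, (5*r(5))*32)) = 1/(31286 + (1027/125 + (1*0 + 5)/(((5*(8*5))*32)))) = 1/(31286 + (1027/125 + (0 + 5)/(((5*40)*32)))) = 1/(31286 + (1027/125 + 5/((200*32)))) = 1/(31286 + (1027/125 + 5/6400)) = 1/(31286 + (1027/125 + 5*(1/6400))) = 1/(31286 + (1027/125 + 1/1280)) = 1/(31286 + 262937/32000) = 1/(1001414937/32000) = 32000/1001414937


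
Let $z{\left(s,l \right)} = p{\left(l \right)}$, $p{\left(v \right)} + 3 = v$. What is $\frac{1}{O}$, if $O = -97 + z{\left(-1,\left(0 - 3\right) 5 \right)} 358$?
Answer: $- \frac{1}{6541} \approx -0.00015288$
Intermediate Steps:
$p{\left(v \right)} = -3 + v$
$z{\left(s,l \right)} = -3 + l$
$O = -6541$ ($O = -97 + \left(-3 + \left(0 - 3\right) 5\right) 358 = -97 + \left(-3 - 15\right) 358 = -97 - 6444 = -6541$)
$\frac{1}{O} = \frac{1}{-6541} = - \frac{1}{6541}$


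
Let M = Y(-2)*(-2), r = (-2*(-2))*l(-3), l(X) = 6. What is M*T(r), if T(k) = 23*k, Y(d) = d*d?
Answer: -4416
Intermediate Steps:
Y(d) = d**2
r = 24 (r = -2*(-2)*6 = 4*6 = 24)
M = -8 (M = (-2)**2*(-2) = 4*(-2) = -8)
M*T(r) = -184*24 = -8*552 = -4416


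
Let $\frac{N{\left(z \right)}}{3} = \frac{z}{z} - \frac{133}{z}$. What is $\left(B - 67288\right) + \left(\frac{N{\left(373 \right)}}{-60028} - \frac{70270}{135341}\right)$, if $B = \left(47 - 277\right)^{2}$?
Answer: $- \frac{10900544626296538}{757586270351} \approx -14389.0$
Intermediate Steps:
$B = 52900$ ($B = \left(-230\right)^{2} = 52900$)
$N{\left(z \right)} = 3 - \frac{399}{z}$ ($N{\left(z \right)} = 3 \left(\frac{z}{z} - \frac{133}{z}\right) = 3 \left(1 - \frac{133}{z}\right) = 3 - \frac{399}{z}$)
$\left(B - 67288\right) + \left(\frac{N{\left(373 \right)}}{-60028} - \frac{70270}{135341}\right) = \left(52900 - 67288\right) - \left(\frac{70270}{135341} - \frac{3 - \frac{399}{373}}{-60028}\right) = -14388 - \left(\frac{70270}{135341} - \left(3 - \frac{399}{373}\right) \left(- \frac{1}{60028}\right)\right) = -14388 + \left(\frac{720}{373} \left(- \frac{1}{60028}\right) - \frac{70270}{135341}\right) = -14388 - \frac{393368486350}{757586270351} = - \frac{10900544626296538}{757586270351}$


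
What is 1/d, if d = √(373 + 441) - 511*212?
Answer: -54166/5867910705 - √814/11735821410 ≈ -9.2333e-6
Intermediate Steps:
d = -108332 + √814 (d = √814 - 108332 = -108332 + √814 ≈ -1.0830e+5)
1/d = 1/(-108332 + √814)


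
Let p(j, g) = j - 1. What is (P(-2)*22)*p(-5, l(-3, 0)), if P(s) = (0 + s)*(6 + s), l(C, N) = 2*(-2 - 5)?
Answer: 1056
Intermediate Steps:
l(C, N) = -14 (l(C, N) = 2*(-7) = -14)
P(s) = s*(6 + s)
p(j, g) = -1 + j
(P(-2)*22)*p(-5, l(-3, 0)) = (-2*(6 - 2)*22)*(-1 - 5) = (-2*4*22)*(-6) = -8*22*(-6) = -176*(-6) = 1056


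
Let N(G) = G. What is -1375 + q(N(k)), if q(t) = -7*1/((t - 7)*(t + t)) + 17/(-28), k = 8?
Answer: -154117/112 ≈ -1376.0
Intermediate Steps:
q(t) = -17/28 - 7/(2*t*(-7 + t)) (q(t) = -7*1/(2*t*(-7 + t)) + 17*(-1/28) = -7*1/(2*t*(-7 + t)) - 17/28 = -7/(2*t*(-7 + t)) - 17/28 = -17/28 - 7/(2*t*(-7 + t)))
-1375 + q(N(k)) = -1375 + (1/28)*(-98 - 17*8² + 119*8)/(8*(-7 + 8)) = -1375 + (1/28)*(⅛)*(-98 - 17*64 + 952)/1 = -1375 + (1/28)*(⅛)*1*(-98 - 1088 + 952) = -1375 + (1/28)*(⅛)*1*(-234) = -1375 - 117/112 = -154117/112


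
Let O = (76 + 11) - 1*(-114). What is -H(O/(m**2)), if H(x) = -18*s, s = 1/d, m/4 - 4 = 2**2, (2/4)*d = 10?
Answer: 9/10 ≈ 0.90000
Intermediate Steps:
d = 20 (d = 2*10 = 20)
m = 32 (m = 16 + 4*2**2 = 16 + 4*4 = 16 + 16 = 32)
O = 201 (O = 87 + 114 = 201)
s = 1/20 ≈ 0.050000
H(x) = -9/10 (H(x) = -18*1/20 = -9/10)
-H(O/(m**2)) = -1*(-9/10) = 9/10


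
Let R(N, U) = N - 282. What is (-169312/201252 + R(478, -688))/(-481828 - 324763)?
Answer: -9819020/40582012983 ≈ -0.00024196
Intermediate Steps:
R(N, U) = -282 + N
(-169312/201252 + R(478, -688))/(-481828 - 324763) = (-169312/201252 + (-282 + 478))/(-481828 - 324763) = (-169312*1/201252 + 196)/(-806591) = (-42328/50313 + 196)*(-1/806591) = (9819020/50313)*(-1/806591) = -9819020/40582012983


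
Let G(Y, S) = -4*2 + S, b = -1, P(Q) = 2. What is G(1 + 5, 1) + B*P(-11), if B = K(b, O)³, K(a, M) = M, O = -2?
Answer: -23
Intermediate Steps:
G(Y, S) = -8 + S
B = -8 (B = (-2)³ = -8)
G(1 + 5, 1) + B*P(-11) = (-8 + 1) - 8*2 = -7 - 16 = -23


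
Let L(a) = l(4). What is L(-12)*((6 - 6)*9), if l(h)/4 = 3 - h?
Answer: 0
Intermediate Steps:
l(h) = 12 - 4*h (l(h) = 4*(3 - h) = 12 - 4*h)
L(a) = -4 (L(a) = 12 - 4*4 = 12 - 16 = -4)
L(-12)*((6 - 6)*9) = -4*(6 - 6)*9 = -0*9 = -4*0 = 0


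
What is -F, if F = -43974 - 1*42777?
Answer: 86751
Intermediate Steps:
F = -86751 (F = -43974 - 42777 = -86751)
-F = -1*(-86751) = 86751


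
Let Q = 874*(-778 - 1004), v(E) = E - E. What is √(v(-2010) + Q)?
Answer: 18*I*√4807 ≈ 1248.0*I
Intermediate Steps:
v(E) = 0
Q = -1557468 (Q = 874*(-1782) = -1557468)
√(v(-2010) + Q) = √(0 - 1557468) = √(-1557468) = 18*I*√4807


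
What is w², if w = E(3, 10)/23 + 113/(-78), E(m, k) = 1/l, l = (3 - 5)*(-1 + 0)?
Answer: 1638400/804609 ≈ 2.0363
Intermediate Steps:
l = 2 (l = -2*(-1) = 2)
E(m, k) = ½ (E(m, k) = 1/2 = ½)
w = -1280/897 (w = (½)/23 + 113/(-78) = (½)*(1/23) + 113*(-1/78) = 1/46 - 113/78 = -1280/897 ≈ -1.4270)
w² = (-1280/897)² = 1638400/804609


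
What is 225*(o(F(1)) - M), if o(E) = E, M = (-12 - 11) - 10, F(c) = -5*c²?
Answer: 6300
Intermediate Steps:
M = -33 (M = -23 - 10 = -33)
225*(o(F(1)) - M) = 225*(-5*1² - 1*(-33)) = 225*(-5*1 + 33) = 225*(-5 + 33) = 225*28 = 6300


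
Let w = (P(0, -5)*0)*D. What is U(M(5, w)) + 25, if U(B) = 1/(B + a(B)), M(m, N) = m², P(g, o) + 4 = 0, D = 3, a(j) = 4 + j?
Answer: 1351/54 ≈ 25.019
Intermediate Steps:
P(g, o) = -4 (P(g, o) = -4 + 0 = -4)
w = 0 (w = -4*0*3 = 0*3 = 0)
U(B) = 1/(4 + 2*B) (U(B) = 1/(B + (4 + B)) = 1/(4 + 2*B))
U(M(5, w)) + 25 = 1/(2*(2 + 5²)) + 25 = 1/(2*(2 + 25)) + 25 = (½)/27 + 25 = (½)*(1/27) + 25 = 1/54 + 25 = 1351/54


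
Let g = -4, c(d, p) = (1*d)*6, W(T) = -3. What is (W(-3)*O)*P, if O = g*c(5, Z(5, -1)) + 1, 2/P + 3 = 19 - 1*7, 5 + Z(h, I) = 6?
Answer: 238/3 ≈ 79.333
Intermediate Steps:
Z(h, I) = 1 (Z(h, I) = -5 + 6 = 1)
c(d, p) = 6*d (c(d, p) = d*6 = 6*d)
P = 2/9 (P = 2/(-3 + (19 - 1*7)) = 2/(-3 + (19 - 7)) = 2/(-3 + 12) = 2/9 ≈ 0.22222)
O = -119 (O = -24*5 + 1 = -4*30 + 1 = -120 + 1 = -119)
(W(-3)*O)*P = -3*(-119)*(2/9) = 357*(2/9) = 238/3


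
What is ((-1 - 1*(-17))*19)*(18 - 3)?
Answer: 4560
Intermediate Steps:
((-1 - 1*(-17))*19)*(18 - 3) = ((-1 + 17)*19)*15 = (16*19)*15 = 304*15 = 4560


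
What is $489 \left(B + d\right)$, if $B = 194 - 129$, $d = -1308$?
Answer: $-607827$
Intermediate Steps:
$B = 65$ ($B = 194 - 129 = 65$)
$489 \left(B + d\right) = 489 \left(65 - 1308\right) = 489 \left(-1243\right) = -607827$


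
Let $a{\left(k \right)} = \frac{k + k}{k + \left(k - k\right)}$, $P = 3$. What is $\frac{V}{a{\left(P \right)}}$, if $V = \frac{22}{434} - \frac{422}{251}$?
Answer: $- \frac{88813}{108934} \approx -0.81529$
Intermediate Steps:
$a{\left(k \right)} = 2$ ($a{\left(k \right)} = \frac{2 k}{k + 0} = \frac{2 k}{k} = 2$)
$V = - \frac{88813}{54467}$ ($V = 22 \cdot \frac{1}{434} - \frac{422}{251} = \frac{11}{217} - \frac{422}{251} = - \frac{88813}{54467} \approx -1.6306$)
$\frac{V}{a{\left(P \right)}} = - \frac{88813}{54467 \cdot 2} = \left(- \frac{88813}{54467}\right) \frac{1}{2} = - \frac{88813}{108934}$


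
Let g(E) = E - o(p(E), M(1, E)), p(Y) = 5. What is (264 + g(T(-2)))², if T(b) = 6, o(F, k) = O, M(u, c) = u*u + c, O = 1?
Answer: 72361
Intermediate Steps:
M(u, c) = c + u² (M(u, c) = u² + c = c + u²)
o(F, k) = 1
g(E) = -1 + E (g(E) = E - 1*1 = E - 1 = -1 + E)
(264 + g(T(-2)))² = (264 + (-1 + 6))² = (264 + 5)² = 269² = 72361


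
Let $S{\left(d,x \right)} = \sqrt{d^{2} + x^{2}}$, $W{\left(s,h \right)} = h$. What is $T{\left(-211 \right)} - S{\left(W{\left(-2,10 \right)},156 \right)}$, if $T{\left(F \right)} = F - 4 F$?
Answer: $633 - 2 \sqrt{6109} \approx 476.68$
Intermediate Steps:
$T{\left(F \right)} = - 3 F$ ($T{\left(F \right)} = F - 4 F = - 3 F$)
$T{\left(-211 \right)} - S{\left(W{\left(-2,10 \right)},156 \right)} = \left(-3\right) \left(-211\right) - \sqrt{10^{2} + 156^{2}} = 633 - \sqrt{100 + 24336} = 633 - \sqrt{24436} = 633 - 2 \sqrt{6109}$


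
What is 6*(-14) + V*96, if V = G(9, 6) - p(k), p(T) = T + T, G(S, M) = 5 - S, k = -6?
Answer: 684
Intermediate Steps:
p(T) = 2*T
V = 8 (V = (5 - 1*9) - 2*(-6) = (5 - 9) - 1*(-12) = -4 + 12 = 8)
6*(-14) + V*96 = 6*(-14) + 8*96 = -84 + 768 = 684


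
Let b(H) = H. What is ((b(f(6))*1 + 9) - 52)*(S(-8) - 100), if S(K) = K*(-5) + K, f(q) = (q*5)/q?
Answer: 2584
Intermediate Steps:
f(q) = 5 (f(q) = (5*q)/q = 5)
S(K) = -4*K (S(K) = -5*K + K = -4*K)
((b(f(6))*1 + 9) - 52)*(S(-8) - 100) = ((5*1 + 9) - 52)*(-4*(-8) - 100) = ((5 + 9) - 52)*(32 - 100) = (14 - 52)*(-68) = -38*(-68) = 2584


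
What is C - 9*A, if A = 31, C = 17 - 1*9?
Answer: -271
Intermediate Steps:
C = 8 (C = 17 - 9 = 8)
C - 9*A = 8 - 9*31 = 8 - 279 = -271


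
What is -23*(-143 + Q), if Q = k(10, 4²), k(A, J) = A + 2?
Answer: 3013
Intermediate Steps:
k(A, J) = 2 + A
Q = 12 (Q = 2 + 10 = 12)
-23*(-143 + Q) = -23*(-143 + 12) = -23*(-131) = 3013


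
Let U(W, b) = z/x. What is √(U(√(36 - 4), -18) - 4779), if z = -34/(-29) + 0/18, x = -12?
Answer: I*√144691962/174 ≈ 69.131*I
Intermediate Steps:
z = 34/29 (z = -34*(-1/29) + 0*(1/18) = 34/29 + 0 = 34/29 ≈ 1.1724)
U(W, b) = -17/174 (U(W, b) = (34/29)/(-12) = (34/29)*(-1/12) = -17/174)
√(U(√(36 - 4), -18) - 4779) = √(-17/174 - 4779) = √(-831563/174) = I*√144691962/174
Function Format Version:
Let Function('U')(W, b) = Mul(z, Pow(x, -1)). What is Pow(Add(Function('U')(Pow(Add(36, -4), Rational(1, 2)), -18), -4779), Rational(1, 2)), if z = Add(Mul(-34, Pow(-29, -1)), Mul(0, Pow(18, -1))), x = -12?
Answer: Mul(Rational(1, 174), I, Pow(144691962, Rational(1, 2))) ≈ Mul(69.131, I)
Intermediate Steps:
z = Rational(34, 29) (z = Add(Mul(-34, Rational(-1, 29)), Mul(0, Rational(1, 18))) = Add(Rational(34, 29), 0) = Rational(34, 29) ≈ 1.1724)
Function('U')(W, b) = Rational(-17, 174) (Function('U')(W, b) = Mul(Rational(34, 29), Pow(-12, -1)) = Mul(Rational(34, 29), Rational(-1, 12)) = Rational(-17, 174))
Pow(Add(Function('U')(Pow(Add(36, -4), Rational(1, 2)), -18), -4779), Rational(1, 2)) = Pow(Add(Rational(-17, 174), -4779), Rational(1, 2)) = Pow(Rational(-831563, 174), Rational(1, 2)) = Mul(Rational(1, 174), I, Pow(144691962, Rational(1, 2)))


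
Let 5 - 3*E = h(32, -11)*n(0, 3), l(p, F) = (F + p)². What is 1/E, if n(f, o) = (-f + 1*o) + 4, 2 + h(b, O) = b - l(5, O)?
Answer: 3/47 ≈ 0.063830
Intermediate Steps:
h(b, O) = -2 + b - (5 + O)² (h(b, O) = -2 + (b - (O + 5)²) = -2 + (b - (5 + O)²) = -2 + b - (5 + O)²)
n(f, o) = 4 + o - f (n(f, o) = (-f + o) + 4 = (o - f) + 4 = 4 + o - f)
E = 47/3 (E = 5/3 - (-2 + 32 - (5 - 11)²)*(4 + 3 - 1*0)/3 = 5/3 - (-2 + 32 - 1*(-6)²)*(4 + 3 + 0)/3 = 5/3 - (-2 + 32 - 1*36)*7/3 = 5/3 - (-2 + 32 - 36)*7/3 = 5/3 - (-2)*7 = 5/3 - ⅓*(-42) = 5/3 + 14 = 47/3 ≈ 15.667)
1/E = 1/(47/3) = 3/47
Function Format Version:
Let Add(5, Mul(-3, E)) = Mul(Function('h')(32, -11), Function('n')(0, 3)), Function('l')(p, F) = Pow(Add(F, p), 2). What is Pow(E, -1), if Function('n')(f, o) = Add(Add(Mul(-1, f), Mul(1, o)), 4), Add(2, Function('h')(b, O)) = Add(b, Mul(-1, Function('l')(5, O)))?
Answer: Rational(3, 47) ≈ 0.063830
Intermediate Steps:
Function('h')(b, O) = Add(-2, b, Mul(-1, Pow(Add(5, O), 2))) (Function('h')(b, O) = Add(-2, Add(b, Mul(-1, Pow(Add(O, 5), 2)))) = Add(-2, Add(b, Mul(-1, Pow(Add(5, O), 2)))) = Add(-2, b, Mul(-1, Pow(Add(5, O), 2))))
Function('n')(f, o) = Add(4, o, Mul(-1, f)) (Function('n')(f, o) = Add(Add(Mul(-1, f), o), 4) = Add(Add(o, Mul(-1, f)), 4) = Add(4, o, Mul(-1, f)))
E = Rational(47, 3) (E = Add(Rational(5, 3), Mul(Rational(-1, 3), Mul(Add(-2, 32, Mul(-1, Pow(Add(5, -11), 2))), Add(4, 3, Mul(-1, 0))))) = Add(Rational(5, 3), Mul(Rational(-1, 3), Mul(Add(-2, 32, Mul(-1, Pow(-6, 2))), Add(4, 3, 0)))) = Add(Rational(5, 3), Mul(Rational(-1, 3), Mul(Add(-2, 32, Mul(-1, 36)), 7))) = Add(Rational(5, 3), Mul(Rational(-1, 3), Mul(Add(-2, 32, -36), 7))) = Add(Rational(5, 3), Mul(Rational(-1, 3), Mul(-6, 7))) = Add(Rational(5, 3), Mul(Rational(-1, 3), -42)) = Add(Rational(5, 3), 14) = Rational(47, 3) ≈ 15.667)
Pow(E, -1) = Pow(Rational(47, 3), -1) = Rational(3, 47)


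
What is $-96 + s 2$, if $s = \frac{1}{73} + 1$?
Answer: $- \frac{6860}{73} \approx -93.973$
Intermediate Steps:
$s = \frac{74}{73}$ ($s = \frac{1}{73} + 1 = \frac{74}{73} \approx 1.0137$)
$-96 + s 2 = -96 + \frac{74}{73} \cdot 2 = -96 + \frac{148}{73} = - \frac{6860}{73}$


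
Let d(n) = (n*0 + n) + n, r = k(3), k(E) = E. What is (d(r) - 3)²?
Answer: 9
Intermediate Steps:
r = 3
d(n) = 2*n (d(n) = (0 + n) + n = n + n = 2*n)
(d(r) - 3)² = (2*3 - 3)² = (6 - 3)² = 3² = 9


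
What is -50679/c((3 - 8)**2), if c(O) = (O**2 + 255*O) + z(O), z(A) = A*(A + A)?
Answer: -16893/2750 ≈ -6.1429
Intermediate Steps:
z(A) = 2*A**2 (z(A) = A*(2*A) = 2*A**2)
c(O) = 3*O**2 + 255*O (c(O) = (O**2 + 255*O) + 2*O**2 = 3*O**2 + 255*O)
-50679/c((3 - 8)**2) = -50679*1/(3*(3 - 8)**2*(85 + (3 - 8)**2)) = -50679*1/(75*(85 + (-5)**2)) = -50679*1/(75*(85 + 25)) = -50679/(3*25*110) = -50679/8250 = -50679*1/8250 = -16893/2750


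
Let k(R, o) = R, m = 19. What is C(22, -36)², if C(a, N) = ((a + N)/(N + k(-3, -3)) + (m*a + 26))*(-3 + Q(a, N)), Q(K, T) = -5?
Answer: 19221049600/1521 ≈ 1.2637e+7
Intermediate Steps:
C(a, N) = -208 - 152*a - 8*(N + a)/(-3 + N) (C(a, N) = ((a + N)/(N - 3) + (19*a + 26))*(-3 - 5) = ((N + a)/(-3 + N) + (26 + 19*a))*(-8) = (26 + 19*a + (N + a)/(-3 + N))*(-8) = -208 - 152*a - 8*(N + a)/(-3 + N))
C(22, -36)² = (8*(78 - 27*(-36) + 56*22 - 19*(-36)*22)/(-3 - 36))² = (8*(78 + 972 + 1232 + 15048)/(-39))² = (8*(-1/39)*17330)² = (-138640/39)² = 19221049600/1521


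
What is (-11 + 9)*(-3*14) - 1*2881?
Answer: -2797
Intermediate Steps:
(-11 + 9)*(-3*14) - 1*2881 = -2*(-42) - 2881 = 84 - 2881 = -2797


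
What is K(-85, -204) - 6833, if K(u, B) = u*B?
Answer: 10507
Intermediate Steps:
K(u, B) = B*u
K(-85, -204) - 6833 = -204*(-85) - 6833 = 17340 - 6833 = 10507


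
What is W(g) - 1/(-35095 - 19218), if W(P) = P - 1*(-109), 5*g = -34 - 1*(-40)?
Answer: 29926468/271565 ≈ 110.20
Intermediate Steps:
g = 6/5 (g = (-34 - 1*(-40))/5 = (-34 + 40)/5 = (⅕)*6 = 6/5 ≈ 1.2000)
W(P) = 109 + P (W(P) = P + 109 = 109 + P)
W(g) - 1/(-35095 - 19218) = (109 + 6/5) - 1/(-35095 - 19218) = 551/5 - 1/(-54313) = 551/5 - 1*(-1/54313) = 551/5 + 1/54313 = 29926468/271565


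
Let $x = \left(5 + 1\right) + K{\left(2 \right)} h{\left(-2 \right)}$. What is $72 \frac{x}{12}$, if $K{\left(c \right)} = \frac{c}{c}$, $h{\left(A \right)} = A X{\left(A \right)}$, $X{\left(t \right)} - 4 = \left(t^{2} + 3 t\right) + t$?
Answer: $36$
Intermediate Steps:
$X{\left(t \right)} = 4 + t^{2} + 4 t$ ($X{\left(t \right)} = 4 + \left(\left(t^{2} + 3 t\right) + t\right) = 4 + \left(t^{2} + 4 t\right) = 4 + t^{2} + 4 t$)
$h{\left(A \right)} = A \left(4 + A^{2} + 4 A\right)$
$K{\left(c \right)} = 1$
$x = 6$ ($x = \left(5 + 1\right) + 1 \left(- 2 \left(4 + \left(-2\right)^{2} + 4 \left(-2\right)\right)\right) = 6 + 1 \left(- 2 \left(4 + 4 - 8\right)\right) = 6 + 1 \left(\left(-2\right) 0\right) = 6 + 1 \cdot 0 = 6 + 0 = 6$)
$72 \frac{x}{12} = 72 \cdot \frac{6}{12} = 72 \cdot 6 \cdot \frac{1}{12} = 72 \cdot \frac{1}{2} = 36$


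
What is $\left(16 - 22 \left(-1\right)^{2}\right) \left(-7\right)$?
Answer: $42$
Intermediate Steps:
$\left(16 - 22 \left(-1\right)^{2}\right) \left(-7\right) = \left(16 - 22\right) \left(-7\right) = \left(-6\right) \left(-7\right) = 42$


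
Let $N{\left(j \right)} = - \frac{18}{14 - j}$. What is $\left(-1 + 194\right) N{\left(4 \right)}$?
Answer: $- \frac{1737}{5} \approx -347.4$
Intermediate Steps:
$\left(-1 + 194\right) N{\left(4 \right)} = \left(-1 + 194\right) \frac{18}{-14 + 4} = 193 \frac{18}{-10} = 193 \cdot 18 \left(- \frac{1}{10}\right) = 193 \left(- \frac{9}{5}\right) = - \frac{1737}{5}$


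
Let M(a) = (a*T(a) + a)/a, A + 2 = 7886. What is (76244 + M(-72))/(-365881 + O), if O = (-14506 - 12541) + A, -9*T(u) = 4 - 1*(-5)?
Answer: -19061/96261 ≈ -0.19801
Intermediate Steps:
A = 7884 (A = -2 + 7886 = 7884)
T(u) = -1 (T(u) = -(4 - 1*(-5))/9 = -(4 + 5)/9 = -1/9*9 = -1)
O = -19163 (O = (-14506 - 12541) + 7884 = -27047 + 7884 = -19163)
M(a) = 0 (M(a) = (a*(-1) + a)/a = (-a + a)/a = 0/a = 0)
(76244 + M(-72))/(-365881 + O) = (76244 + 0)/(-365881 - 19163) = 76244/(-385044) = 76244*(-1/385044) = -19061/96261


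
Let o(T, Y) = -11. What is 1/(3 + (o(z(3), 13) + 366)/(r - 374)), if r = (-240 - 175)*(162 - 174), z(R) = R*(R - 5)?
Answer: 4606/14173 ≈ 0.32498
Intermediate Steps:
z(R) = R*(-5 + R)
r = 4980 (r = -415*(-12) = 4980)
1/(3 + (o(z(3), 13) + 366)/(r - 374)) = 1/(3 + (-11 + 366)/(4980 - 374)) = 1/(3 + 355/4606) = 1/(14173/4606) = 4606/14173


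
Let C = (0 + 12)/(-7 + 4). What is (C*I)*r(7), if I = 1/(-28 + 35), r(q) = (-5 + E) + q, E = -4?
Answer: 8/7 ≈ 1.1429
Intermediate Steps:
r(q) = -9 + q (r(q) = (-5 - 4) + q = -9 + q)
I = 1/7 ≈ 0.14286
C = -4 (C = 12/(-3) = 12*(-1/3) = -4)
(C*I)*r(7) = (-4*1/7)*(-9 + 7) = -4/7*(-2) = 8/7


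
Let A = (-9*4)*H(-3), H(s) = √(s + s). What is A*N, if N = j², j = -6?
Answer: -1296*I*√6 ≈ -3174.5*I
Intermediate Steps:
H(s) = √2*√s (H(s) = √(2*s) = √2*√s)
A = -36*I*√6 (A = (-9*4)*(√2*√(-3)) = -36*√2*I*√3 = -36*I*√6 ≈ -88.182*I)
N = 36 (N = (-6)² = 36)
A*N = -36*I*√6*36 = -1296*I*√6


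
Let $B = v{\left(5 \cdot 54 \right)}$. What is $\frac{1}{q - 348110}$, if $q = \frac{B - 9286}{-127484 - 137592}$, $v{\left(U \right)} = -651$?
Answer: $- \frac{265076}{92275596423} \approx -2.8727 \cdot 10^{-6}$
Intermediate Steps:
$B = -651$
$q = \frac{9937}{265076}$ ($q = \frac{-651 - 9286}{-127484 - 137592} = - \frac{9937}{-265076} = \left(-9937\right) \left(- \frac{1}{265076}\right) = \frac{9937}{265076} \approx 0.037487$)
$\frac{1}{q - 348110} = \frac{1}{\frac{9937}{265076} - 348110} = \frac{1}{- \frac{92275596423}{265076}} = - \frac{265076}{92275596423}$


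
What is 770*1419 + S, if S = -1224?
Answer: 1091406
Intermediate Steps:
770*1419 + S = 770*1419 - 1224 = 1092630 - 1224 = 1091406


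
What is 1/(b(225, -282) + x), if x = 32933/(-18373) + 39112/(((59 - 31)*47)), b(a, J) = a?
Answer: 6044717/1528877562 ≈ 0.0039537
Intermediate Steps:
x = 168816237/6044717 (x = 32933*(-1/18373) + 39112/((28*47)) = -32933/18373 + 39112/1316 = -32933/18373 + 39112*(1/1316) = -32933/18373 + 9778/329 = 168816237/6044717 ≈ 27.928)
1/(b(225, -282) + x) = 1/(225 + 168816237/6044717) = 1/(1528877562/6044717) = 6044717/1528877562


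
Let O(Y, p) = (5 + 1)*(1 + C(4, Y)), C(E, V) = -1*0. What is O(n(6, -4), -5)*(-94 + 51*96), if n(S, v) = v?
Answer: 28812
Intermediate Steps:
C(E, V) = 0
O(Y, p) = 6 (O(Y, p) = (5 + 1)*(1 + 0) = 6*1 = 6)
O(n(6, -4), -5)*(-94 + 51*96) = 6*(-94 + 51*96) = 6*(-94 + 4896) = 6*4802 = 28812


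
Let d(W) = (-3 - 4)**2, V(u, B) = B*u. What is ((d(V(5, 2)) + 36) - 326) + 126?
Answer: -115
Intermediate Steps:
d(W) = 49 (d(W) = (-7)**2 = 49)
((d(V(5, 2)) + 36) - 326) + 126 = ((49 + 36) - 326) + 126 = (85 - 326) + 126 = -241 + 126 = -115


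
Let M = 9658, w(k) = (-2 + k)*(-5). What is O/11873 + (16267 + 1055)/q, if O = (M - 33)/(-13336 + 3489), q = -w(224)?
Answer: 337527294672/21628984735 ≈ 15.605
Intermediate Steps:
w(k) = 10 - 5*k
q = 1110 (q = -(10 - 5*224) = -(10 - 1120) = -1*(-1110) = 1110)
O = -9625/9847 (O = (9658 - 33)/(-13336 + 3489) = 9625/(-9847) = 9625*(-1/9847) = -9625/9847 ≈ -0.97746)
O/11873 + (16267 + 1055)/q = -9625/9847/11873 + (16267 + 1055)/1110 = -9625/9847*1/11873 + 17322*(1/1110) = -9625/116913431 + 2887/185 = 337527294672/21628984735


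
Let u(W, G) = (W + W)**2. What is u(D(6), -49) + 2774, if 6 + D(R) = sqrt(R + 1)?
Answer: 2946 - 48*sqrt(7) ≈ 2819.0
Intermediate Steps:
D(R) = -6 + sqrt(1 + R) (D(R) = -6 + sqrt(R + 1) = -6 + sqrt(1 + R))
u(W, G) = 4*W**2 (u(W, G) = (2*W)**2 = 4*W**2)
u(D(6), -49) + 2774 = 4*(-6 + sqrt(1 + 6))**2 + 2774 = 4*(-6 + sqrt(7))**2 + 2774 = 2774 + 4*(-6 + sqrt(7))**2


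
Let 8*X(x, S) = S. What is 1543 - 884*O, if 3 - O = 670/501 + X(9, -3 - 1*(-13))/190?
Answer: 1504219/19038 ≈ 79.011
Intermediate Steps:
X(x, S) = S/8
O = 126115/76152 (O = 3 - (670/501 + ((-3 - 1*(-13))/8)/190) = 3 - (670*(1/501) + ((-3 + 13)/8)*(1/190)) = 3 - (670/501 + ((⅛)*10)*(1/190)) = 3 - (670/501 + (5/4)*(1/190)) = 3 - (670/501 + 1/152) = 3 - 1*102341/76152 = 3 - 102341/76152 = 126115/76152 ≈ 1.6561)
1543 - 884*O = 1543 - 884*126115/76152 = 1543 - 27871415/19038 = 1504219/19038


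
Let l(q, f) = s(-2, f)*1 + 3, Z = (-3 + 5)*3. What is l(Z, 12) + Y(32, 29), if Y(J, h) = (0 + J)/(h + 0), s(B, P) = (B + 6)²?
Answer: 583/29 ≈ 20.103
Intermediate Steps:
s(B, P) = (6 + B)²
Y(J, h) = J/h
Z = 6 (Z = 2*3 = 6)
l(q, f) = 19 (l(q, f) = (6 - 2)²*1 + 3 = 4²*1 + 3 = 16*1 + 3 = 16 + 3 = 19)
l(Z, 12) + Y(32, 29) = 19 + 32/29 = 583/29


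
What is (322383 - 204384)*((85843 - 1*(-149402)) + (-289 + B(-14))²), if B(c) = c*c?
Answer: 28779248106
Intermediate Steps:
B(c) = c²
(322383 - 204384)*((85843 - 1*(-149402)) + (-289 + B(-14))²) = (322383 - 204384)*((85843 - 1*(-149402)) + (-289 + (-14)²)²) = 117999*((85843 + 149402) + (-289 + 196)²) = 117999*(235245 + (-93)²) = 117999*(235245 + 8649) = 117999*243894 = 28779248106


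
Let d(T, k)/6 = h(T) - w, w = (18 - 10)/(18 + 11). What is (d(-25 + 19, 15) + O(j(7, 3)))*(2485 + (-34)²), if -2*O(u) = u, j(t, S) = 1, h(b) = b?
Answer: -8057533/58 ≈ -1.3892e+5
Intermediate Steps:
O(u) = -u/2
w = 8/29 ≈ 0.27586
d(T, k) = -48/29 + 6*T (d(T, k) = 6*(T - 1*8/29) = 6*(T - 8/29) = 6*(-8/29 + T) = -48/29 + 6*T)
(d(-25 + 19, 15) + O(j(7, 3)))*(2485 + (-34)²) = ((-48/29 + 6*(-25 + 19)) - ½*1)*(2485 + (-34)²) = ((-48/29 + 6*(-6)) - ½)*(2485 + 1156) = ((-48/29 - 36) - ½)*3641 = (-1092/29 - ½)*3641 = -2213/58*3641 = -8057533/58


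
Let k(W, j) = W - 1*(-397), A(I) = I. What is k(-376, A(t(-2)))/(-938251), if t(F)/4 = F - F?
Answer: -21/938251 ≈ -2.2382e-5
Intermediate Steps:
t(F) = 0 (t(F) = 4*(F - F) = 4*0 = 0)
k(W, j) = 397 + W (k(W, j) = W + 397 = 397 + W)
k(-376, A(t(-2)))/(-938251) = (397 - 376)/(-938251) = 21*(-1/938251) = -21/938251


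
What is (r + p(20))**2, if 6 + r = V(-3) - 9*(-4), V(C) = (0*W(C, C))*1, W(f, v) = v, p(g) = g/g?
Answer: 961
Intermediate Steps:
p(g) = 1
V(C) = 0 (V(C) = (0*C)*1 = 0*1 = 0)
r = 30 (r = -6 + (0 - 9*(-4)) = -6 + (0 + 36) = -6 + 36 = 30)
(r + p(20))**2 = (30 + 1)**2 = 31**2 = 961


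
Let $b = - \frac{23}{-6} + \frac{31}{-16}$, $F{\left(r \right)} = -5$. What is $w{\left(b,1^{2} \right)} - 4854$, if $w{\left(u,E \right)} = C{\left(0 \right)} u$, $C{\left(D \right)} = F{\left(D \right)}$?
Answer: $- \frac{233447}{48} \approx -4863.5$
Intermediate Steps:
$C{\left(D \right)} = -5$
$b = \frac{91}{48}$ ($b = \left(-23\right) \left(- \frac{1}{6}\right) + 31 \left(- \frac{1}{16}\right) = \frac{23}{6} - \frac{31}{16} = \frac{91}{48} \approx 1.8958$)
$w{\left(u,E \right)} = - 5 u$
$w{\left(b,1^{2} \right)} - 4854 = \left(-5\right) \frac{91}{48} - 4854 = - \frac{455}{48} - 4854 = - \frac{233447}{48}$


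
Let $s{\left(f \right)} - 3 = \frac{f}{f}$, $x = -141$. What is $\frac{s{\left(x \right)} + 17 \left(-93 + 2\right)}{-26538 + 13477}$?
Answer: $\frac{1543}{13061} \approx 0.11814$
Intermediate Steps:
$s{\left(f \right)} = 4$ ($s{\left(f \right)} = 3 + \frac{f}{f} = 3 + 1 = 4$)
$\frac{s{\left(x \right)} + 17 \left(-93 + 2\right)}{-26538 + 13477} = \frac{4 + 17 \left(-93 + 2\right)}{-26538 + 13477} = \frac{4 + 17 \left(-91\right)}{-13061} = \left(4 - 1547\right) \left(- \frac{1}{13061}\right) = \left(-1543\right) \left(- \frac{1}{13061}\right) = \frac{1543}{13061}$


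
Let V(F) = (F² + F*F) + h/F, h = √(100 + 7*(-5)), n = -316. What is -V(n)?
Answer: -199712 + √65/316 ≈ -1.9971e+5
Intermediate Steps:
h = √65 (h = √(100 - 35) = √65 ≈ 8.0623)
V(F) = 2*F² + √65/F (V(F) = (F² + F*F) + √65/F = (F² + F²) + √65/F = 2*F² + √65/F)
-V(n) = -(√65 + 2*(-316)³)/(-316) = -(-1)*(√65 + 2*(-31554496))/316 = -(-1)*(√65 - 63108992)/316 = -(-1)*(-63108992 + √65)/316 = -(199712 - √65/316) = -199712 + √65/316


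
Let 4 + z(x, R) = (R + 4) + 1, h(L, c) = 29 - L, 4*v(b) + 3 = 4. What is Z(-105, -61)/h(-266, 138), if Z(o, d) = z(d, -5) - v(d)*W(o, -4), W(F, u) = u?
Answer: -3/295 ≈ -0.010169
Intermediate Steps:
v(b) = 1/4 (v(b) = -3/4 + (1/4)*4 = -3/4 + 1 = 1/4)
z(x, R) = 1 + R (z(x, R) = -4 + ((R + 4) + 1) = -4 + ((4 + R) + 1) = -4 + (5 + R) = 1 + R)
Z(o, d) = -3 (Z(o, d) = (1 - 5) - (-4)/4 = -4 - 1*(-1) = -4 + 1 = -3)
Z(-105, -61)/h(-266, 138) = -3/(29 - 1*(-266)) = -3/(29 + 266) = -3/295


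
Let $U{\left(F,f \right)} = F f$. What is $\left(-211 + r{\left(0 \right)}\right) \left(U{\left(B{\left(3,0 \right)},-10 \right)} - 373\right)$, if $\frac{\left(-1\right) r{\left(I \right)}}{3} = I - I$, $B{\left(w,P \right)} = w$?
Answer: $85033$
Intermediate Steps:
$r{\left(I \right)} = 0$ ($r{\left(I \right)} = - 3 \left(I - I\right) = \left(-3\right) 0 = 0$)
$\left(-211 + r{\left(0 \right)}\right) \left(U{\left(B{\left(3,0 \right)},-10 \right)} - 373\right) = \left(-211 + 0\right) \left(3 \left(-10\right) - 373\right) = - 211 \left(-30 - 373\right) = \left(-211\right) \left(-403\right) = 85033$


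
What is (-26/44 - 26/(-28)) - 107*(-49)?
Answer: 403737/77 ≈ 5243.3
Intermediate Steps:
(-26/44 - 26/(-28)) - 107*(-49) = (-26*1/44 - 26*(-1/28)) + 5243 = (-13/22 + 13/14) + 5243 = 26/77 + 5243 = 403737/77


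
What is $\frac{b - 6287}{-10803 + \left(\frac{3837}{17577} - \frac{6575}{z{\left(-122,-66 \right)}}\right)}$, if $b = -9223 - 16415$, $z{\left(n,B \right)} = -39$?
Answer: $\frac{2431631475}{809974499} \approx 3.0021$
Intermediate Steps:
$b = -25638$
$\frac{b - 6287}{-10803 + \left(\frac{3837}{17577} - \frac{6575}{z{\left(-122,-66 \right)}}\right)} = \frac{-25638 - 6287}{-10803 + \left(\frac{3837}{17577} - \frac{6575}{-39}\right)} = - \frac{31925}{-10803 + \left(3837 \cdot \frac{1}{17577} - - \frac{6575}{39}\right)} = - \frac{31925}{-10803 + \left(\frac{1279}{5859} + \frac{6575}{39}\right)} = - \frac{31925}{-10803 + \frac{12857602}{76167}} = - \frac{31925}{- \frac{809974499}{76167}} = \left(-31925\right) \left(- \frac{76167}{809974499}\right) = \frac{2431631475}{809974499}$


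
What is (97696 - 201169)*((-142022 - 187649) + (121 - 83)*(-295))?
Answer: 35271979713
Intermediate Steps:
(97696 - 201169)*((-142022 - 187649) + (121 - 83)*(-295)) = -103473*(-329671 + 38*(-295)) = -103473*(-329671 - 11210) = -103473*(-340881) = 35271979713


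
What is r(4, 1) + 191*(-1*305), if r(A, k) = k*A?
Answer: -58251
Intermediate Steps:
r(A, k) = A*k
r(4, 1) + 191*(-1*305) = 4*1 + 191*(-1*305) = 4 + 191*(-305) = 4 - 58255 = -58251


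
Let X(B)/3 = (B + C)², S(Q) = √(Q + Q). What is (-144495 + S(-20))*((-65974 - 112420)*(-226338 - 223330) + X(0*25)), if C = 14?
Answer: -11591110570841100 + 160436147560*I*√10 ≈ -1.1591e+16 + 5.0734e+11*I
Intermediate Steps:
S(Q) = √2*√Q (S(Q) = √(2*Q) = √2*√Q)
X(B) = 3*(14 + B)² (X(B) = 3*(B + 14)² = 3*(14 + B)²)
(-144495 + S(-20))*((-65974 - 112420)*(-226338 - 223330) + X(0*25)) = (-144495 + √2*√(-20))*((-65974 - 112420)*(-226338 - 223330) + 3*(14 + 0*25)²) = (-144495 + √2*(2*I*√5))*(-178394*(-449668) + 3*(14 + 0)²) = (-144495 + 2*I*√10)*(80218073192 + 3*14²) = (-144495 + 2*I*√10)*(80218073192 + 3*196) = (-144495 + 2*I*√10)*(80218073192 + 588) = (-144495 + 2*I*√10)*80218073780 = -11591110570841100 + 160436147560*I*√10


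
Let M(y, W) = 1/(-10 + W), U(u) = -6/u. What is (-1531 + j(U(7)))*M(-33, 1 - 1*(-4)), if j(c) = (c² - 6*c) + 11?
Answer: 74192/245 ≈ 302.82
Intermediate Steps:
j(c) = 11 + c² - 6*c
(-1531 + j(U(7)))*M(-33, 1 - 1*(-4)) = (-1531 + (11 + (-6/7)² - (-36)/7))/(-10 + (1 - 1*(-4))) = (-1531 + (11 + (-6*⅐)² - (-36)/7))/(-10 + (1 + 4)) = (-1531 + (11 + (-6/7)² - 6*(-6/7)))/(-10 + 5) = (-1531 + (11 + 36/49 + 36/7))/(-5) = (-1531 + 827/49)*(-⅕) = -74192/49*(-⅕) = 74192/245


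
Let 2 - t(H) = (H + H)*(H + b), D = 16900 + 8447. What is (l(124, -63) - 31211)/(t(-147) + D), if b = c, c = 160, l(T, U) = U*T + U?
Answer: -39086/29171 ≈ -1.3399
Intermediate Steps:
l(T, U) = U + T*U (l(T, U) = T*U + U = U + T*U)
b = 160
D = 25347
t(H) = 2 - 2*H*(160 + H) (t(H) = 2 - (H + H)*(H + 160) = 2 - 2*H*(160 + H))
(l(124, -63) - 31211)/(t(-147) + D) = (-63*(1 + 124) - 31211)/((2 - 320*(-147) - 2*(-147)²) + 25347) = (-63*125 - 31211)/((2 + 47040 - 2*21609) + 25347) = (-7875 - 31211)/((2 + 47040 - 43218) + 25347) = -39086/(3824 + 25347) = -39086/29171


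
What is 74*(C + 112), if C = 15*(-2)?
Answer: 6068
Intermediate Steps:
C = -30
74*(C + 112) = 74*(-30 + 112) = 74*82 = 6068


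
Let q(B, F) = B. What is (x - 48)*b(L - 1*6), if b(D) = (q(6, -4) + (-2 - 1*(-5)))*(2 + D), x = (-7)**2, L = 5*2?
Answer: 54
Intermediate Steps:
L = 10
x = 49
b(D) = 18 + 9*D (b(D) = (6 + (-2 - 1*(-5)))*(2 + D) = (6 + (-2 + 5))*(2 + D) = (6 + 3)*(2 + D) = 9*(2 + D) = 18 + 9*D)
(x - 48)*b(L - 1*6) = (49 - 48)*(18 + 9*(10 - 1*6)) = 1*(18 + 9*(10 - 6)) = 1*(18 + 9*4) = 1*(18 + 36) = 1*54 = 54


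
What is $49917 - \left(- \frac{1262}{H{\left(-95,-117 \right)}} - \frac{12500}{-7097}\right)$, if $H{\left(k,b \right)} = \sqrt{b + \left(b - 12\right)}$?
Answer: $\frac{354248449}{7097} - \frac{631 i \sqrt{246}}{123} \approx 49915.0 - 80.462 i$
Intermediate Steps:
$H{\left(k,b \right)} = \sqrt{-12 + 2 b}$ ($H{\left(k,b \right)} = \sqrt{b + \left(b - 12\right)} = \sqrt{b + \left(-12 + b\right)} = \sqrt{-12 + 2 b}$)
$49917 - \left(- \frac{1262}{H{\left(-95,-117 \right)}} - \frac{12500}{-7097}\right) = 49917 - \left(- \frac{1262}{\sqrt{-12 + 2 \left(-117\right)}} - \frac{12500}{-7097}\right) = 49917 - \left(- \frac{1262}{\sqrt{-12 - 234}} - - \frac{12500}{7097}\right) = 49917 - \left(- \frac{1262}{\sqrt{-246}} + \frac{12500}{7097}\right) = 49917 - \left(- \frac{1262}{i \sqrt{246}} + \frac{12500}{7097}\right) = 49917 - \left(- 1262 \left(- \frac{i \sqrt{246}}{246}\right) + \frac{12500}{7097}\right) = 49917 - \left(\frac{631 i \sqrt{246}}{123} + \frac{12500}{7097}\right) = 49917 - \left(\frac{12500}{7097} + \frac{631 i \sqrt{246}}{123}\right) = \frac{354248449}{7097} - \frac{631 i \sqrt{246}}{123}$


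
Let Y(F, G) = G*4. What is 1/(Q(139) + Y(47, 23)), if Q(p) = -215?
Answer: -1/123 ≈ -0.0081301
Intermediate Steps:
Y(F, G) = 4*G
1/(Q(139) + Y(47, 23)) = 1/(-215 + 4*23) = 1/(-215 + 92) = 1/(-123) = -1/123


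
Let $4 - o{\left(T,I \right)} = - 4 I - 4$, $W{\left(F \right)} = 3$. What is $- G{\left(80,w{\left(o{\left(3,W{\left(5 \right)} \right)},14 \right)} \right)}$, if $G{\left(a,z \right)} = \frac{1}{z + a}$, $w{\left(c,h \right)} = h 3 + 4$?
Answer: $- \frac{1}{126} \approx -0.0079365$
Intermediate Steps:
$o{\left(T,I \right)} = 8 + 4 I$ ($o{\left(T,I \right)} = 4 - \left(- 4 I - 4\right) = 4 - \left(-4 - 4 I\right) = 4 + \left(4 + 4 I\right) = 8 + 4 I$)
$w{\left(c,h \right)} = 4 + 3 h$ ($w{\left(c,h \right)} = 3 h + 4 = 4 + 3 h$)
$G{\left(a,z \right)} = \frac{1}{a + z}$
$- G{\left(80,w{\left(o{\left(3,W{\left(5 \right)} \right)},14 \right)} \right)} = - \frac{1}{80 + \left(4 + 3 \cdot 14\right)} = - \frac{1}{80 + \left(4 + 42\right)} = - \frac{1}{80 + 46} = - \frac{1}{126}$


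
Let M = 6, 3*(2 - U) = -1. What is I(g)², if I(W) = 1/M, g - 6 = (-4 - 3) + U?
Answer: 1/36 ≈ 0.027778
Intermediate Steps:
U = 7/3 (U = 2 - ⅓*(-1) = 2 + ⅓ = 7/3 ≈ 2.3333)
g = 4/3 (g = 6 + ((-4 - 3) + 7/3) = 6 + (-7 + 7/3) = 6 - 14/3 = 4/3 ≈ 1.3333)
I(W) = ⅙ (I(W) = 1/6 = ⅙)
I(g)² = (⅙)² = 1/36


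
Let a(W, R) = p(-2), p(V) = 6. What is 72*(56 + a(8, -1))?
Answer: 4464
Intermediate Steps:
a(W, R) = 6
72*(56 + a(8, -1)) = 72*(56 + 6) = 72*62 = 4464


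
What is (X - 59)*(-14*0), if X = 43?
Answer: 0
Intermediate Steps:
(X - 59)*(-14*0) = (43 - 59)*(-14*0) = -16*0 = 0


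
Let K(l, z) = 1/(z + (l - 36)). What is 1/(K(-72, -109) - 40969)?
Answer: -217/8890274 ≈ -2.4409e-5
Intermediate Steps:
K(l, z) = 1/(-36 + l + z) (K(l, z) = 1/(z + (-36 + l)) = 1/(-36 + l + z))
1/(K(-72, -109) - 40969) = 1/(1/(-36 - 72 - 109) - 40969) = 1/(1/(-217) - 40969) = 1/(-1/217 - 40969) = 1/(-8890274/217) = -217/8890274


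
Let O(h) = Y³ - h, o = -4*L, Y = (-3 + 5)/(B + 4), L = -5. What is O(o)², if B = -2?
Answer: 361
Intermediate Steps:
Y = 1 (Y = (-3 + 5)/(-2 + 4) = 2/2 = 2*(½) = 1)
o = 20 (o = -4*(-5) = 20)
O(h) = 1 - h (O(h) = 1³ - h = 1 - h)
O(o)² = (1 - 1*20)² = (1 - 20)² = (-19)² = 361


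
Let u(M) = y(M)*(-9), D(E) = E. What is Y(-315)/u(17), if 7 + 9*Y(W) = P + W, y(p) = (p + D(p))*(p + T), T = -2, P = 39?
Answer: 283/41310 ≈ 0.0068506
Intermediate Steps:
y(p) = 2*p*(-2 + p) (y(p) = (p + p)*(p - 2) = (2*p)*(-2 + p) = 2*p*(-2 + p))
Y(W) = 32/9 + W/9 (Y(W) = -7/9 + (39 + W)/9 = -7/9 + (13/3 + W/9) = 32/9 + W/9)
u(M) = -18*M*(-2 + M) (u(M) = (2*M*(-2 + M))*(-9) = -18*M*(-2 + M))
Y(-315)/u(17) = (32/9 + (1/9)*(-315))/((18*17*(2 - 1*17))) = (32/9 - 35)/((18*17*(2 - 17))) = -283/(9*(18*17*(-15))) = -283/9/(-4590) = -283/9*(-1/4590) = 283/41310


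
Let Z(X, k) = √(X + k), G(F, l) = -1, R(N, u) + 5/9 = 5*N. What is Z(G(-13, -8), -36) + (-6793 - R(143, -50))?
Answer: -67567/9 + I*√37 ≈ -7507.4 + 6.0828*I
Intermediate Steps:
R(N, u) = -5/9 + 5*N
Z(G(-13, -8), -36) + (-6793 - R(143, -50)) = √(-1 - 36) + (-6793 - (-5/9 + 5*143)) = √(-37) + (-6793 - (-5/9 + 715)) = I*√37 + (-6793 - 1*6430/9) = I*√37 + (-6793 - 6430/9) = I*√37 - 67567/9 = -67567/9 + I*√37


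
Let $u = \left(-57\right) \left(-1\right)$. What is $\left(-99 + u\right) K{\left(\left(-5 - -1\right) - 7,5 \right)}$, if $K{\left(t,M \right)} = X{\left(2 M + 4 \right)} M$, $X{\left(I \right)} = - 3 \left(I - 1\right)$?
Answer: $8190$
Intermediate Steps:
$X{\left(I \right)} = 3 - 3 I$ ($X{\left(I \right)} = - 3 \left(-1 + I\right) = 3 - 3 I$)
$K{\left(t,M \right)} = M \left(-9 - 6 M\right)$ ($K{\left(t,M \right)} = \left(3 - 3 \left(2 M + 4\right)\right) M = \left(3 - 3 \left(4 + 2 M\right)\right) M = \left(3 - \left(12 + 6 M\right)\right) M = \left(-9 - 6 M\right) M = M \left(-9 - 6 M\right)$)
$u = 57$
$\left(-99 + u\right) K{\left(\left(-5 - -1\right) - 7,5 \right)} = \left(-99 + 57\right) \left(\left(-3\right) 5 \left(3 + 2 \cdot 5\right)\right) = - 42 \left(\left(-3\right) 5 \left(3 + 10\right)\right) = - 42 \left(\left(-3\right) 5 \cdot 13\right) = \left(-42\right) \left(-195\right) = 8190$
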